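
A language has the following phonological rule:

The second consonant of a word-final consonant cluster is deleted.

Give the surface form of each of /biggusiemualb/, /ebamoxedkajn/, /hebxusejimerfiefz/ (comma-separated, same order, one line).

biggusiemual, ebamoxedkaj, hebxusejimerfief

/biggusiemualb/: /b/ is the second consonant of a word-final cluster /lb/, so it deletes. → [biggusiemual].
/ebamoxedkajn/: /n/ is the second consonant of a word-final cluster /jn/, so it deletes. → [ebamoxedkaj].
/hebxusejimerfiefz/: /z/ is the second consonant of a word-final cluster /fz/, so it deletes. → [hebxusejimerfief].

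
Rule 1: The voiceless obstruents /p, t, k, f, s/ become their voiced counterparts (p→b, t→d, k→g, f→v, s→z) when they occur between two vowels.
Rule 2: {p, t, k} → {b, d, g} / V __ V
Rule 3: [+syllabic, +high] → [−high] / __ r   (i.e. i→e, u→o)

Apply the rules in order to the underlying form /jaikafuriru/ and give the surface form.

jaigavoreru

Rule 1 (intervocalic voicing): /k/ is a voiceless obstruent between vowels /i/ and /a/, so it voices to [g]. /f/ is a voiceless obstruent between vowels /a/ and /u/, so it voices to [v]. /jaikafuriru/ → jaigavuriru.
Rule 2 (intervocalic voicing): no segment meets the environment; /jaigavuriru/ is unchanged.
Rule 3 (pre-rhotic lowering): /u/ is a high vowel immediately before /r/, so it lowers to [o]. /i/ is a high vowel immediately before /r/, so it lowers to [e]. /jaigavuriru/ → jaigavoreru.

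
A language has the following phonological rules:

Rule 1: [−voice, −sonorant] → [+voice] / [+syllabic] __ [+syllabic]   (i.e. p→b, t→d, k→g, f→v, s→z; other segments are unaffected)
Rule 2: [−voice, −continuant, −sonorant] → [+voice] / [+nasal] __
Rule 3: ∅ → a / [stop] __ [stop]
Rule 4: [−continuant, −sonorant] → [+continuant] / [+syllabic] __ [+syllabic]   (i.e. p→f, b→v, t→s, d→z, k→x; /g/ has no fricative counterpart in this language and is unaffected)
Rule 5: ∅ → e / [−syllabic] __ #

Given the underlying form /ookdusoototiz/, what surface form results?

Rule 1 (intervocalic voicing): /s/ is a voiceless obstruent between vowels /u/ and /o/, so it voices to [z]. /t/ is a voiceless obstruent between vowels /o/ and /o/, so it voices to [d]. /t/ is a voiceless obstruent between vowels /o/ and /i/, so it voices to [d]. /ookdusoototiz/ → ookduzoododiz.
Rule 2 (post-nasal voicing): no segment meets the environment; /ookduzoododiz/ is unchanged.
Rule 3 (stop-cluster a-epenthesis): /k/ and /d/ form a stop–stop cluster, so [a] is inserted between them. /ookduzoododiz/ → ookaduzoododiz.
Rule 4 (intervocalic spirantization): /k/ is a stop between vowels /o/ and /a/, so it spirantizes to the fricative [x]. /d/ is a stop between vowels /a/ and /u/, so it spirantizes to the fricative [z]. /d/ is a stop between vowels /o/ and /o/, so it spirantizes to the fricative [z]. /d/ is a stop between vowels /o/ and /i/, so it spirantizes to the fricative [z]. /ookaduzoododiz/ → ooxazuzoozoziz.
Rule 5 (final e-epenthesis): the form ends in the consonant /z/, so [e] is inserted word-finally. /ooxazuzoozoziz/ → ooxazuzoozozize.

ooxazuzoozozize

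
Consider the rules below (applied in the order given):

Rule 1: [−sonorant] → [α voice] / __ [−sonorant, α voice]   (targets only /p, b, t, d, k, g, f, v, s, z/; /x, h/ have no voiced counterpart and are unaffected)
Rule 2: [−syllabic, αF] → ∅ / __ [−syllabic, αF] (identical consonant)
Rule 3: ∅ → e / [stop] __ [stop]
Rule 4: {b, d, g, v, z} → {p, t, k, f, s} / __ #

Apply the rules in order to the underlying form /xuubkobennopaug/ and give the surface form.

xuupekobenopauk

Rule 1 (regressive voicing assimilation): /b/ precedes the voiceless obstruent /k/, so it devoices to [p] by assimilation. /xuubkobennopaug/ → xuupkobennopaug.
Rule 2 (degemination): /nn/ is a geminate; the first /n/ deletes. /xuupkobennopaug/ → xuupkobenopaug.
Rule 3 (stop-cluster e-epenthesis): /p/ and /k/ form a stop–stop cluster, so [e] is inserted between them. /xuupkobenopaug/ → xuupekobenopaug.
Rule 4 (final devoicing): /g/ is a voiced obstruent in word-final position, so it devoices to [k]. /xuupekobenopaug/ → xuupekobenopauk.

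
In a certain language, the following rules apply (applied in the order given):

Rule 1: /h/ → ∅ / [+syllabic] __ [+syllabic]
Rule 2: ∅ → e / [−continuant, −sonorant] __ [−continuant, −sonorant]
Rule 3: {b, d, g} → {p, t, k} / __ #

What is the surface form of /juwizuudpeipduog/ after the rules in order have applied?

Rule 1 (intervocalic h-deletion): no segment meets the environment; /juwizuudpeipduog/ is unchanged.
Rule 2 (stop-cluster e-epenthesis): /d/ and /p/ form a stop–stop cluster, so [e] is inserted between them. /p/ and /d/ form a stop–stop cluster, so [e] is inserted between them. /juwizuudpeipduog/ → juwizuudepeipeduog.
Rule 3 (final devoicing): /g/ is a voiced stop in word-final position, so it devoices to [k]. /juwizuudepeipeduog/ → juwizuudepeipeduok.

juwizuudepeipeduok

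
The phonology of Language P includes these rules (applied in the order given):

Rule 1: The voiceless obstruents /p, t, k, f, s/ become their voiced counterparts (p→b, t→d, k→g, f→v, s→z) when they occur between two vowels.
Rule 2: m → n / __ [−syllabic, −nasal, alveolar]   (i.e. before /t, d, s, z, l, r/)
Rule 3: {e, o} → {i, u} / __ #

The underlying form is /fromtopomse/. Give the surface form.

Rule 1 (intervocalic voicing): /p/ is a voiceless obstruent between vowels /o/ and /o/, so it voices to [b]. /fromtopomse/ → fromtobomse.
Rule 2 (nasal place assimilation): /m/ precedes the alveolar consonant /t/, so it assimilates in place to [n]. /m/ precedes the alveolar consonant /s/, so it assimilates in place to [n]. /fromtobomse/ → frontobonse.
Rule 3 (final vowel raising): /e/ is a mid vowel in word-final position, so it raises to [i]. /frontobonse/ → frontobonsi.

frontobonsi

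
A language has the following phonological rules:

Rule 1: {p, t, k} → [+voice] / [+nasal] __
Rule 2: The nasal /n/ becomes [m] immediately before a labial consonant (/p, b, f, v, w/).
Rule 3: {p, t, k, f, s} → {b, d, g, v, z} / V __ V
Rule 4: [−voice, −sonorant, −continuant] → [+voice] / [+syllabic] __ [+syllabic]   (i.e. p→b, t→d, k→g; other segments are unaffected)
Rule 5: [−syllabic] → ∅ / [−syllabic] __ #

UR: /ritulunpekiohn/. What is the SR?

Rule 1 (post-nasal voicing): /p/ is a voiceless stop immediately after the nasal /n/, so it voices to [b]. /ritulunpekiohn/ → ritulunbekiohn.
Rule 2 (nasal place assimilation): /n/ precedes the labial consonant /b/, so it assimilates in place to [m]. /ritulunbekiohn/ → ritulumbekiohn.
Rule 3 (intervocalic voicing): /t/ is a voiceless obstruent between vowels /i/ and /u/, so it voices to [d]. /k/ is a voiceless obstruent between vowels /e/ and /i/, so it voices to [g]. /ritulumbekiohn/ → ridulumbegiohn.
Rule 4 (intervocalic voicing): no segment meets the environment; /ridulumbegiohn/ is unchanged.
Rule 5 (final cluster simplification): /n/ is the second consonant of a word-final cluster /hn/, so it deletes. /ridulumbegiohn/ → ridulumbegioh.

ridulumbegioh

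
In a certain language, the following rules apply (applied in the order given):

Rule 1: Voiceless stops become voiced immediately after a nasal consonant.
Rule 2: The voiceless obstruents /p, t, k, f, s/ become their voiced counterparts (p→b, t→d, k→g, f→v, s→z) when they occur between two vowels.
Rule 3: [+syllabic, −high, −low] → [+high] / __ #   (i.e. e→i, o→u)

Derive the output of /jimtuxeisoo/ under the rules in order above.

jimduxeizou

Rule 1 (post-nasal voicing): /t/ is a voiceless stop immediately after the nasal /m/, so it voices to [d]. /jimtuxeisoo/ → jimduxeisoo.
Rule 2 (intervocalic voicing): /s/ is a voiceless obstruent between vowels /i/ and /o/, so it voices to [z]. /jimduxeisoo/ → jimduxeizoo.
Rule 3 (final vowel raising): /o/ is a mid vowel in word-final position, so it raises to [u]. /jimduxeizoo/ → jimduxeizou.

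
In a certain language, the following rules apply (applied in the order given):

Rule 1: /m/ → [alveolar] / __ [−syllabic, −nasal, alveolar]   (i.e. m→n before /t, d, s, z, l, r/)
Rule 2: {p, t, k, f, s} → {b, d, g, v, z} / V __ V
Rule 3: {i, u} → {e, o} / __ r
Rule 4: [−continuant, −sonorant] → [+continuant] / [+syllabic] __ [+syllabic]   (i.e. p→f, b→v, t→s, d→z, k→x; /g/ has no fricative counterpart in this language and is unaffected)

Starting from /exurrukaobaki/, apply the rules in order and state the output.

Rule 1 (nasal place assimilation): no segment meets the environment; /exurrukaobaki/ is unchanged.
Rule 2 (intervocalic voicing): /k/ is a voiceless obstruent between vowels /u/ and /a/, so it voices to [g]. /k/ is a voiceless obstruent between vowels /a/ and /i/, so it voices to [g]. /exurrukaobaki/ → exurrugaobagi.
Rule 3 (pre-rhotic lowering): /u/ is a high vowel immediately before /r/, so it lowers to [o]. /exurrugaobagi/ → exorrugaobagi.
Rule 4 (intervocalic spirantization): /b/ is a stop between vowels /o/ and /a/, so it spirantizes to the fricative [v]. /exorrugaobagi/ → exorrugaovagi.

exorrugaovagi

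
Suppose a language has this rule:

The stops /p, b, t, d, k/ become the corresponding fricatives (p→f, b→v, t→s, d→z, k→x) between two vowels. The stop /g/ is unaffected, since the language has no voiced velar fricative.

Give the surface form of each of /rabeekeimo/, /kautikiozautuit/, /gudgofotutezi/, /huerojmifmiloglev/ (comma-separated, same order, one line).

/rabeekeimo/: /b/ is a stop between vowels /a/ and /e/, so it spirantizes to the fricative [v]. /k/ is a stop between vowels /e/ and /e/, so it spirantizes to the fricative [x]. → [raveexeimo].
/kautikiozautuit/: /t/ is a stop between vowels /u/ and /i/, so it spirantizes to the fricative [s]. /k/ is a stop between vowels /i/ and /i/, so it spirantizes to the fricative [x]. /t/ is a stop between vowels /u/ and /u/, so it spirantizes to the fricative [s]. → [kausixiozausuit].
/gudgofotutezi/: /t/ is a stop between vowels /o/ and /u/, so it spirantizes to the fricative [s]. /t/ is a stop between vowels /u/ and /e/, so it spirantizes to the fricative [s]. → [gudgofosusezi].
/huerojmifmiloglev/: the rule's environment is not met; surfaces unchanged as [huerojmifmiloglev].

raveexeimo, kausixiozausuit, gudgofosusezi, huerojmifmiloglev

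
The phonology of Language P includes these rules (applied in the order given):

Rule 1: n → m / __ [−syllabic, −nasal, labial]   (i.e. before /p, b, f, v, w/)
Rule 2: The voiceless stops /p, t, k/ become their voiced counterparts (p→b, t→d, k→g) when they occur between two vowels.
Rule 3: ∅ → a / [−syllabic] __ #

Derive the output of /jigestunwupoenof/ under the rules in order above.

Rule 1 (nasal place assimilation): /n/ precedes the labial consonant /w/, so it assimilates in place to [m]. /jigestunwupoenof/ → jigestumwupoenof.
Rule 2 (intervocalic voicing): /p/ is a voiceless stop between vowels /u/ and /o/, so it voices to [b]. /jigestumwupoenof/ → jigestumwuboenof.
Rule 3 (final a-epenthesis): the form ends in the consonant /f/, so [a] is inserted word-finally. /jigestumwuboenof/ → jigestumwuboenofa.

jigestumwuboenofa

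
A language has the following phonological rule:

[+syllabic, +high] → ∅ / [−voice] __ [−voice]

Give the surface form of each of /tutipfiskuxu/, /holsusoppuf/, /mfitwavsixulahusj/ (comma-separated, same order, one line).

/tutipfiskuxu/: /u/ is a high vowel flanked by voiceless consonants /t/ and /t/, so it deletes. /i/ is a high vowel flanked by voiceless consonants /t/ and /p/, so it deletes. /i/ is a high vowel flanked by voiceless consonants /f/ and /s/, so it deletes. /u/ is a high vowel flanked by voiceless consonants /k/ and /x/, so it deletes. → [ttpfskxu].
/holsusoppuf/: /u/ is a high vowel flanked by voiceless consonants /s/ and /s/, so it deletes. /u/ is a high vowel flanked by voiceless consonants /p/ and /f/, so it deletes. → [holssoppf].
/mfitwavsixulahusj/: /i/ is a high vowel flanked by voiceless consonants /f/ and /t/, so it deletes. /i/ is a high vowel flanked by voiceless consonants /s/ and /x/, so it deletes. /u/ is a high vowel flanked by voiceless consonants /h/ and /s/, so it deletes. → [mftwavsxulahsj].

ttpfskxu, holssoppf, mftwavsxulahsj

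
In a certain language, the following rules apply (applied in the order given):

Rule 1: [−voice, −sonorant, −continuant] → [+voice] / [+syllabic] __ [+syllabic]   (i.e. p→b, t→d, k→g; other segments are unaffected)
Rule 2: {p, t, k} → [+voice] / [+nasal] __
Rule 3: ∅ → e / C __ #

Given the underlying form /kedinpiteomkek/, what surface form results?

kedinbideomgeke

Rule 1 (intervocalic voicing): /t/ is a voiceless stop between vowels /i/ and /e/, so it voices to [d]. /kedinpiteomkek/ → kedinpideomkek.
Rule 2 (post-nasal voicing): /p/ is a voiceless stop immediately after the nasal /n/, so it voices to [b]. /k/ is a voiceless stop immediately after the nasal /m/, so it voices to [g]. /kedinpideomkek/ → kedinbideomgek.
Rule 3 (final e-epenthesis): the form ends in the consonant /k/, so [e] is inserted word-finally. /kedinbideomgek/ → kedinbideomgeke.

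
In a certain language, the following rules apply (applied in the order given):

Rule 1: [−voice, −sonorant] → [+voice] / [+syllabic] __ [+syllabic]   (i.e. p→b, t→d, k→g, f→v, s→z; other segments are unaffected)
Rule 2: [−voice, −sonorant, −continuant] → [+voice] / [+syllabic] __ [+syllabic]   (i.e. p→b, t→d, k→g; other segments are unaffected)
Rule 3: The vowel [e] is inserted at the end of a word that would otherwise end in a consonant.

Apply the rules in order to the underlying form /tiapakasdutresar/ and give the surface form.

Rule 1 (intervocalic voicing): /p/ is a voiceless obstruent between vowels /a/ and /a/, so it voices to [b]. /k/ is a voiceless obstruent between vowels /a/ and /a/, so it voices to [g]. /s/ is a voiceless obstruent between vowels /e/ and /a/, so it voices to [z]. /tiapakasdutresar/ → tiabagasdutrezar.
Rule 2 (intervocalic voicing): no segment meets the environment; /tiabagasdutrezar/ is unchanged.
Rule 3 (final e-epenthesis): the form ends in the consonant /r/, so [e] is inserted word-finally. /tiabagasdutrezar/ → tiabagasdutrezare.

tiabagasdutrezare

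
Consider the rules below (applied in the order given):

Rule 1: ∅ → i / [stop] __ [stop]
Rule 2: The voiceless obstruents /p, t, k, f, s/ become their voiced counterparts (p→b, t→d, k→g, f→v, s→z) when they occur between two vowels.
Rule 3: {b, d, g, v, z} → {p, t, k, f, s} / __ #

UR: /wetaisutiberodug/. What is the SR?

Rule 1 (stop-cluster i-epenthesis): no segment meets the environment; /wetaisutiberodug/ is unchanged.
Rule 2 (intervocalic voicing): /t/ is a voiceless obstruent between vowels /e/ and /a/, so it voices to [d]. /s/ is a voiceless obstruent between vowels /i/ and /u/, so it voices to [z]. /t/ is a voiceless obstruent between vowels /u/ and /i/, so it voices to [d]. /wetaisutiberodug/ → wedaizudiberodug.
Rule 3 (final devoicing): /g/ is a voiced obstruent in word-final position, so it devoices to [k]. /wedaizudiberodug/ → wedaizudiberoduk.

wedaizudiberoduk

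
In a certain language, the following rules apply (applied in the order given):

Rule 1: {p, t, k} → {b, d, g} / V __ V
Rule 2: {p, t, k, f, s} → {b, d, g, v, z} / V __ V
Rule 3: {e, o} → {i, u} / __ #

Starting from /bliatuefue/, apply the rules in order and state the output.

bliaduevui

Rule 1 (intervocalic voicing): /t/ is a voiceless stop between vowels /a/ and /u/, so it voices to [d]. /bliatuefue/ → bliaduefue.
Rule 2 (intervocalic voicing): /f/ is a voiceless obstruent between vowels /e/ and /u/, so it voices to [v]. /bliaduefue/ → bliaduevue.
Rule 3 (final vowel raising): /e/ is a mid vowel in word-final position, so it raises to [i]. /bliaduevue/ → bliaduevui.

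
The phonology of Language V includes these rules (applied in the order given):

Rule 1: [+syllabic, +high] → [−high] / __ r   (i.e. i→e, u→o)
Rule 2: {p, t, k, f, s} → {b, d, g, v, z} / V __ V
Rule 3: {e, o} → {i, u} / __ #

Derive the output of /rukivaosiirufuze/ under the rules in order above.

Rule 1 (pre-rhotic lowering): /i/ is a high vowel immediately before /r/, so it lowers to [e]. /rukivaosiirufuze/ → rukivaosierufuze.
Rule 2 (intervocalic voicing): /k/ is a voiceless obstruent between vowels /u/ and /i/, so it voices to [g]. /s/ is a voiceless obstruent between vowels /o/ and /i/, so it voices to [z]. /f/ is a voiceless obstruent between vowels /u/ and /u/, so it voices to [v]. /rukivaosierufuze/ → rugivaozieruvuze.
Rule 3 (final vowel raising): /e/ is a mid vowel in word-final position, so it raises to [i]. /rugivaozieruvuze/ → rugivaozieruvuzi.

rugivaozieruvuzi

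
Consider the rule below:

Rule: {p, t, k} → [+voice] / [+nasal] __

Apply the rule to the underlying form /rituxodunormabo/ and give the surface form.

rituxodunormabo

No segment of /rituxodunormabo/ meets the structural description of the rule, so the form surfaces unchanged.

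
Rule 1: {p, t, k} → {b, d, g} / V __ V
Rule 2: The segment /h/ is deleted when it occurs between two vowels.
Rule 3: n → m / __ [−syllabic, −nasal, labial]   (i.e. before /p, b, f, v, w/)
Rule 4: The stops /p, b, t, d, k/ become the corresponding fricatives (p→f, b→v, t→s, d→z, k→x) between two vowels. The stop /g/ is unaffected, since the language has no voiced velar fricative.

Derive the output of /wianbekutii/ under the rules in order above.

Rule 1 (intervocalic voicing): /k/ is a voiceless stop between vowels /e/ and /u/, so it voices to [g]. /t/ is a voiceless stop between vowels /u/ and /i/, so it voices to [d]. /wianbekutii/ → wianbegudii.
Rule 2 (intervocalic h-deletion): no segment meets the environment; /wianbegudii/ is unchanged.
Rule 3 (nasal place assimilation): /n/ precedes the labial consonant /b/, so it assimilates in place to [m]. /wianbegudii/ → wiambegudii.
Rule 4 (intervocalic spirantization): /d/ is a stop between vowels /u/ and /i/, so it spirantizes to the fricative [z]. /wiambegudii/ → wiambeguzii.

wiambeguzii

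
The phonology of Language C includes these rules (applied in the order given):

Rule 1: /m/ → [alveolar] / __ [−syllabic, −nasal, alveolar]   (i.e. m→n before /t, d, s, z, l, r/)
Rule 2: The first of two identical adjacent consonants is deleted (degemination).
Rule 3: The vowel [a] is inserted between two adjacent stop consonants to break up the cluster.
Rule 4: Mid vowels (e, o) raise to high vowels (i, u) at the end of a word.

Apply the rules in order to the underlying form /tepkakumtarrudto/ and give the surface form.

Rule 1 (nasal place assimilation): /m/ precedes the alveolar consonant /t/, so it assimilates in place to [n]. /tepkakumtarrudto/ → tepkakuntarrudto.
Rule 2 (degemination): /rr/ is a geminate; the first /r/ deletes. /tepkakuntarrudto/ → tepkakuntarudto.
Rule 3 (stop-cluster a-epenthesis): /p/ and /k/ form a stop–stop cluster, so [a] is inserted between them. /d/ and /t/ form a stop–stop cluster, so [a] is inserted between them. /tepkakuntarudto/ → tepakakuntarudato.
Rule 4 (final vowel raising): /o/ is a mid vowel in word-final position, so it raises to [u]. /tepakakuntarudato/ → tepakakuntarudatu.

tepakakuntarudatu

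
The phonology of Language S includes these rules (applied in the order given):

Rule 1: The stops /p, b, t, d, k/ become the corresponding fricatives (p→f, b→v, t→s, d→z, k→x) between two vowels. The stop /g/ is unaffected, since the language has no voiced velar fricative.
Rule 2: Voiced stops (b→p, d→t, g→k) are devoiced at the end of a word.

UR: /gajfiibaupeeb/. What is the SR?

gajfiivaufeep

Rule 1 (intervocalic spirantization): /b/ is a stop between vowels /i/ and /a/, so it spirantizes to the fricative [v]. /p/ is a stop between vowels /u/ and /e/, so it spirantizes to the fricative [f]. /gajfiibaupeeb/ → gajfiivaufeeb.
Rule 2 (final devoicing): /b/ is a voiced stop in word-final position, so it devoices to [p]. /gajfiivaufeeb/ → gajfiivaufeep.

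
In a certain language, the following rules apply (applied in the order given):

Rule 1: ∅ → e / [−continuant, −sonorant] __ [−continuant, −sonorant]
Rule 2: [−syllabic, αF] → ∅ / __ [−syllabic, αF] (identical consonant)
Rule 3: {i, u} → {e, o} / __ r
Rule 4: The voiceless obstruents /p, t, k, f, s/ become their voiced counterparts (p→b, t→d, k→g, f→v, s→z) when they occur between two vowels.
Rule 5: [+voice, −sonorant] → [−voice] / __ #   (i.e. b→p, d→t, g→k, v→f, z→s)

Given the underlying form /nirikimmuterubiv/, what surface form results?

nerigimuderubif

Rule 1 (stop-cluster e-epenthesis): no segment meets the environment; /nirikimmuterubiv/ is unchanged.
Rule 2 (degemination): /mm/ is a geminate; the first /m/ deletes. /nirikimmuterubiv/ → nirikimuterubiv.
Rule 3 (pre-rhotic lowering): /i/ is a high vowel immediately before /r/, so it lowers to [e]. /nirikimuterubiv/ → nerikimuterubiv.
Rule 4 (intervocalic voicing): /k/ is a voiceless obstruent between vowels /i/ and /i/, so it voices to [g]. /t/ is a voiceless obstruent between vowels /u/ and /e/, so it voices to [d]. /nerikimuterubiv/ → nerigimuderubiv.
Rule 5 (final devoicing): /v/ is a voiced obstruent in word-final position, so it devoices to [f]. /nerigimuderubiv/ → nerigimuderubif.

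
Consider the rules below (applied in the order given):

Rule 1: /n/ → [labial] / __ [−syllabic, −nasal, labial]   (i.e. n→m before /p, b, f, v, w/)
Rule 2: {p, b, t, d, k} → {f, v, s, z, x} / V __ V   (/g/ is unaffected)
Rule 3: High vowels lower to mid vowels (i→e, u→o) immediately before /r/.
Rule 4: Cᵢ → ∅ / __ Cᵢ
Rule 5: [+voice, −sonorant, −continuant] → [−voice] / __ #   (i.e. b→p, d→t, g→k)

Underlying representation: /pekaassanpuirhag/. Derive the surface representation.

pexaasampuerhak

Rule 1 (nasal place assimilation): /n/ precedes the labial consonant /p/, so it assimilates in place to [m]. /pekaassanpuirhag/ → pekaassampuirhag.
Rule 2 (intervocalic spirantization): /k/ is a stop between vowels /e/ and /a/, so it spirantizes to the fricative [x]. /pekaassampuirhag/ → pexaassampuirhag.
Rule 3 (pre-rhotic lowering): /i/ is a high vowel immediately before /r/, so it lowers to [e]. /pexaassampuirhag/ → pexaassampuerhag.
Rule 4 (degemination): /ss/ is a geminate; the first /s/ deletes. /pexaassampuerhag/ → pexaasampuerhag.
Rule 5 (final devoicing): /g/ is a voiced stop in word-final position, so it devoices to [k]. /pexaasampuerhag/ → pexaasampuerhak.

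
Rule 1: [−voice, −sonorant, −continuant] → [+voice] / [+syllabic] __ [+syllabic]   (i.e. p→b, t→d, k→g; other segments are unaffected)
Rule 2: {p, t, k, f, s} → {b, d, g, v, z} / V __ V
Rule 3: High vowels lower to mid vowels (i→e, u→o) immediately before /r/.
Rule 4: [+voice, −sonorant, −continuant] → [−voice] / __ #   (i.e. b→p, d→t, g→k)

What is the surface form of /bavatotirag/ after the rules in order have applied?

Rule 1 (intervocalic voicing): /t/ is a voiceless stop between vowels /a/ and /o/, so it voices to [d]. /t/ is a voiceless stop between vowels /o/ and /i/, so it voices to [d]. /bavatotirag/ → bavadodirag.
Rule 2 (intervocalic voicing): no segment meets the environment; /bavadodirag/ is unchanged.
Rule 3 (pre-rhotic lowering): /i/ is a high vowel immediately before /r/, so it lowers to [e]. /bavadodirag/ → bavadoderag.
Rule 4 (final devoicing): /g/ is a voiced stop in word-final position, so it devoices to [k]. /bavadoderag/ → bavadoderak.

bavadoderak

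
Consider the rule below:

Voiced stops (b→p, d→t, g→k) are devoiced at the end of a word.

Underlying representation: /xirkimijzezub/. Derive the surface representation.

/b/ is a voiced stop in word-final position, so it devoices to [p].
Surface form: [xirkimijzezup].

xirkimijzezup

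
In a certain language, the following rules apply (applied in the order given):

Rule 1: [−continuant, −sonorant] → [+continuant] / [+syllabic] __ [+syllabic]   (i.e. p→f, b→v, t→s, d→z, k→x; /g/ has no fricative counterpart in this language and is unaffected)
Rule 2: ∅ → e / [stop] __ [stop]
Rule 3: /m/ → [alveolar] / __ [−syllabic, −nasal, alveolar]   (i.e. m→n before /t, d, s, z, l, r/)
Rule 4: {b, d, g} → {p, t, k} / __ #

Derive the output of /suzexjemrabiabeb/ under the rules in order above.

Rule 1 (intervocalic spirantization): /b/ is a stop between vowels /a/ and /i/, so it spirantizes to the fricative [v]. /b/ is a stop between vowels /a/ and /e/, so it spirantizes to the fricative [v]. /suzexjemrabiabeb/ → suzexjemraviaveb.
Rule 2 (stop-cluster e-epenthesis): no segment meets the environment; /suzexjemraviaveb/ is unchanged.
Rule 3 (nasal place assimilation): /m/ precedes the alveolar consonant /r/, so it assimilates in place to [n]. /suzexjemraviaveb/ → suzexjenraviaveb.
Rule 4 (final devoicing): /b/ is a voiced stop in word-final position, so it devoices to [p]. /suzexjenraviaveb/ → suzexjenraviavep.

suzexjenraviavep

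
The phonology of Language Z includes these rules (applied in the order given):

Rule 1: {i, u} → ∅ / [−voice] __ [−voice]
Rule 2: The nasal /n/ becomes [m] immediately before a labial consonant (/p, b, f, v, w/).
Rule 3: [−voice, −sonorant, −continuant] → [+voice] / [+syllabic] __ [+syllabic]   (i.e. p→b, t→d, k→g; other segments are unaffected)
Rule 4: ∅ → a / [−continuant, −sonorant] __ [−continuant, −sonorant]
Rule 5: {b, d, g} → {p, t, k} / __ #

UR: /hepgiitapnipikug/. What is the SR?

hepagiidapnipakuk

Rule 1 (high vowel syncope): /i/ is a high vowel flanked by voiceless consonants /p/ and /k/, so it deletes. /hepgiitapnipikug/ → hepgiitapnipkug.
Rule 2 (nasal place assimilation): no segment meets the environment; /hepgiitapnipkug/ is unchanged.
Rule 3 (intervocalic voicing): /t/ is a voiceless stop between vowels /i/ and /a/, so it voices to [d]. /hepgiitapnipkug/ → hepgiidapnipkug.
Rule 4 (stop-cluster a-epenthesis): /p/ and /g/ form a stop–stop cluster, so [a] is inserted between them. /p/ and /k/ form a stop–stop cluster, so [a] is inserted between them. /hepgiidapnipkug/ → hepagiidapnipakug.
Rule 5 (final devoicing): /g/ is a voiced stop in word-final position, so it devoices to [k]. /hepagiidapnipakug/ → hepagiidapnipakuk.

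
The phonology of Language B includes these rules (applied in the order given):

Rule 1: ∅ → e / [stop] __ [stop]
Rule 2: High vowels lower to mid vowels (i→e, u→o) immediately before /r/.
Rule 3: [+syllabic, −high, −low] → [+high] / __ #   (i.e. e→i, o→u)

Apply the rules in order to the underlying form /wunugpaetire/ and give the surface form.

Rule 1 (stop-cluster e-epenthesis): /g/ and /p/ form a stop–stop cluster, so [e] is inserted between them. /wunugpaetire/ → wunugepaetire.
Rule 2 (pre-rhotic lowering): /i/ is a high vowel immediately before /r/, so it lowers to [e]. /wunugepaetire/ → wunugepaetere.
Rule 3 (final vowel raising): /e/ is a mid vowel in word-final position, so it raises to [i]. /wunugepaetere/ → wunugepaeteri.

wunugepaeteri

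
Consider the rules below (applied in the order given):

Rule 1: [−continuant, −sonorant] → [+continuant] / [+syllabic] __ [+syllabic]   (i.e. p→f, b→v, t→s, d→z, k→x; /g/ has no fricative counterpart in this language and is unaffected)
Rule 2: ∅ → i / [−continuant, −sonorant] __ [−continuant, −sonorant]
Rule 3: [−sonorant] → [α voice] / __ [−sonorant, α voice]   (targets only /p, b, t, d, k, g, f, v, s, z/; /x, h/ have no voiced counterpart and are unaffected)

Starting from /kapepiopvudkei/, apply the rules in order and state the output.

kafefiobvudikei

Rule 1 (intervocalic spirantization): /p/ is a stop between vowels /a/ and /e/, so it spirantizes to the fricative [f]. /p/ is a stop between vowels /e/ and /i/, so it spirantizes to the fricative [f]. /kapepiopvudkei/ → kafefiopvudkei.
Rule 2 (stop-cluster i-epenthesis): /d/ and /k/ form a stop–stop cluster, so [i] is inserted between them. /kafefiopvudkei/ → kafefiopvudikei.
Rule 3 (regressive voicing assimilation): /p/ precedes the voiced obstruent /v/, so it voices to [b] by assimilation. /kafefiopvudikei/ → kafefiobvudikei.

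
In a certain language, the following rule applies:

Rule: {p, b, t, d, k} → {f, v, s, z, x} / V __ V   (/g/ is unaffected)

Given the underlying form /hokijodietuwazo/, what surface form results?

/k/ is a stop between vowels /o/ and /i/, so it spirantizes to the fricative [x].
/d/ is a stop between vowels /o/ and /i/, so it spirantizes to the fricative [z].
/t/ is a stop between vowels /e/ and /u/, so it spirantizes to the fricative [s].
Surface form: [hoxijoziesuwazo].

hoxijoziesuwazo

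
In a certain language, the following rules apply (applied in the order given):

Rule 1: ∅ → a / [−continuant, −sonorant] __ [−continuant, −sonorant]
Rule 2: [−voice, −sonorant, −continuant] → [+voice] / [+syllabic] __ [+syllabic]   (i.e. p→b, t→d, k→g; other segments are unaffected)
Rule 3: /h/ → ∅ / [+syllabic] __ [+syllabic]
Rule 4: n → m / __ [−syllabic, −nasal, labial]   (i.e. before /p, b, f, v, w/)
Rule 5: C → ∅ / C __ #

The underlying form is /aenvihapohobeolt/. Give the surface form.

Rule 1 (stop-cluster a-epenthesis): no segment meets the environment; /aenvihapohobeolt/ is unchanged.
Rule 2 (intervocalic voicing): /p/ is a voiceless stop between vowels /a/ and /o/, so it voices to [b]. /aenvihapohobeolt/ → aenvihabohobeolt.
Rule 3 (intervocalic h-deletion): /h/ occurs between vowels /i/ and /a/, so it deletes. /h/ occurs between vowels /o/ and /o/, so it deletes. /aenvihabohobeolt/ → aenviaboobeolt.
Rule 4 (nasal place assimilation): /n/ precedes the labial consonant /v/, so it assimilates in place to [m]. /aenviaboobeolt/ → aemviaboobeolt.
Rule 5 (final cluster simplification): /t/ is the second consonant of a word-final cluster /lt/, so it deletes. /aemviaboobeolt/ → aemviaboobeol.

aemviaboobeol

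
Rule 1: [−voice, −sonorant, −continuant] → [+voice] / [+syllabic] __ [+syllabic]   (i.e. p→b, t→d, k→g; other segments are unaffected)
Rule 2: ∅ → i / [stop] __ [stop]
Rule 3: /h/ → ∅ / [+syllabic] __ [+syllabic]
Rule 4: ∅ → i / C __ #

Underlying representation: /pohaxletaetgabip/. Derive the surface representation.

Rule 1 (intervocalic voicing): /t/ is a voiceless stop between vowels /e/ and /a/, so it voices to [d]. /pohaxletaetgabip/ → pohaxledaetgabip.
Rule 2 (stop-cluster i-epenthesis): /t/ and /g/ form a stop–stop cluster, so [i] is inserted between them. /pohaxledaetgabip/ → pohaxledaetigabip.
Rule 3 (intervocalic h-deletion): /h/ occurs between vowels /o/ and /a/, so it deletes. /pohaxledaetigabip/ → poaxledaetigabip.
Rule 4 (final i-epenthesis): the form ends in the consonant /p/, so [i] is inserted word-finally. /poaxledaetigabip/ → poaxledaetigabipi.

poaxledaetigabipi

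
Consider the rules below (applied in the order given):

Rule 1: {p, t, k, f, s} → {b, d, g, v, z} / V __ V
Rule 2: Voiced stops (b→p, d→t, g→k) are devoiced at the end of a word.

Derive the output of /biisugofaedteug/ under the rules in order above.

Rule 1 (intervocalic voicing): /s/ is a voiceless obstruent between vowels /i/ and /u/, so it voices to [z]. /f/ is a voiceless obstruent between vowels /o/ and /a/, so it voices to [v]. /biisugofaedteug/ → biizugovaedteug.
Rule 2 (final devoicing): /g/ is a voiced stop in word-final position, so it devoices to [k]. /biizugovaedteug/ → biizugovaedteuk.

biizugovaedteuk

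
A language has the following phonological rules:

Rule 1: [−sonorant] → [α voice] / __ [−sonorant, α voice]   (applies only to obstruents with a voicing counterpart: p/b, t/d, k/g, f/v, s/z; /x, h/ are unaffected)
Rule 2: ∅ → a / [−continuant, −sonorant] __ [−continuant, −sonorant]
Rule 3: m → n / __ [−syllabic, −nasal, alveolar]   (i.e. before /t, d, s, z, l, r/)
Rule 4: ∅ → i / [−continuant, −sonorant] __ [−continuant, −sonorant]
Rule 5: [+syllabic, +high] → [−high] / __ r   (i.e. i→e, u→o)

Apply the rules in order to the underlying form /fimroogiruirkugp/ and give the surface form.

finroogeruerkukap

Rule 1 (regressive voicing assimilation): /g/ precedes the voiceless obstruent /p/, so it devoices to [k] by assimilation. /fimroogiruirkugp/ → fimroogiruirkukp.
Rule 2 (stop-cluster a-epenthesis): /k/ and /p/ form a stop–stop cluster, so [a] is inserted between them. /fimroogiruirkukp/ → fimroogiruirkukap.
Rule 3 (nasal place assimilation): /m/ precedes the alveolar consonant /r/, so it assimilates in place to [n]. /fimroogiruirkukap/ → finroogiruirkukap.
Rule 4 (stop-cluster i-epenthesis): no segment meets the environment; /finroogiruirkukap/ is unchanged.
Rule 5 (pre-rhotic lowering): /i/ is a high vowel immediately before /r/, so it lowers to [e]. /i/ is a high vowel immediately before /r/, so it lowers to [e]. /finroogiruirkukap/ → finroogeruerkukap.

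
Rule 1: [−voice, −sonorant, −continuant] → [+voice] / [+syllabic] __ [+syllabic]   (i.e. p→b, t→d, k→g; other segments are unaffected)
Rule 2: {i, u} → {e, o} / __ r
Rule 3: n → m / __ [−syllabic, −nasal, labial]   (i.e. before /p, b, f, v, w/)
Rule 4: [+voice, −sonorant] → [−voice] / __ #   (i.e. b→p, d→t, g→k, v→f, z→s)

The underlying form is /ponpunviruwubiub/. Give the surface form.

Rule 1 (intervocalic voicing): no segment meets the environment; /ponpunviruwubiub/ is unchanged.
Rule 2 (pre-rhotic lowering): /i/ is a high vowel immediately before /r/, so it lowers to [e]. /ponpunviruwubiub/ → ponpunveruwubiub.
Rule 3 (nasal place assimilation): /n/ precedes the labial consonant /p/, so it assimilates in place to [m]. /n/ precedes the labial consonant /v/, so it assimilates in place to [m]. /ponpunveruwubiub/ → pompumveruwubiub.
Rule 4 (final devoicing): /b/ is a voiced obstruent in word-final position, so it devoices to [p]. /pompumveruwubiub/ → pompumveruwubiup.

pompumveruwubiup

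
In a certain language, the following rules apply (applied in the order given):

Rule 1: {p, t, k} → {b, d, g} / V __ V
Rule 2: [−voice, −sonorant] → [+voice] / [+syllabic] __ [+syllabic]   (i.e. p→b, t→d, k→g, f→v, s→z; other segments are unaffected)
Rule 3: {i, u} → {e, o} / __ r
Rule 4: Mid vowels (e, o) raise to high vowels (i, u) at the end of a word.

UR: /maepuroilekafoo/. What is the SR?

Rule 1 (intervocalic voicing): /p/ is a voiceless stop between vowels /e/ and /u/, so it voices to [b]. /k/ is a voiceless stop between vowels /e/ and /a/, so it voices to [g]. /maepuroilekafoo/ → maeburoilegafoo.
Rule 2 (intervocalic voicing): /f/ is a voiceless obstruent between vowels /a/ and /o/, so it voices to [v]. /maeburoilegafoo/ → maeburoilegavoo.
Rule 3 (pre-rhotic lowering): /u/ is a high vowel immediately before /r/, so it lowers to [o]. /maeburoilegavoo/ → maeboroilegavoo.
Rule 4 (final vowel raising): /o/ is a mid vowel in word-final position, so it raises to [u]. /maeboroilegavoo/ → maeboroilegavou.

maeboroilegavou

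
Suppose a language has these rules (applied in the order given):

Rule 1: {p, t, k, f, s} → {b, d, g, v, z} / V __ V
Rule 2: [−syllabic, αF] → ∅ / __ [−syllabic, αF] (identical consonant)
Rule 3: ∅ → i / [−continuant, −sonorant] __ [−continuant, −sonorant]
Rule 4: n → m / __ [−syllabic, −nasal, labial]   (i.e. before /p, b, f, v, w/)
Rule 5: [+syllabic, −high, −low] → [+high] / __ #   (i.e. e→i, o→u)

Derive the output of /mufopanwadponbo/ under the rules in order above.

Rule 1 (intervocalic voicing): /f/ is a voiceless obstruent between vowels /u/ and /o/, so it voices to [v]. /p/ is a voiceless obstruent between vowels /o/ and /a/, so it voices to [b]. /mufopanwadponbo/ → muvobanwadponbo.
Rule 2 (degemination): no segment meets the environment; /muvobanwadponbo/ is unchanged.
Rule 3 (stop-cluster i-epenthesis): /d/ and /p/ form a stop–stop cluster, so [i] is inserted between them. /muvobanwadponbo/ → muvobanwadiponbo.
Rule 4 (nasal place assimilation): /n/ precedes the labial consonant /w/, so it assimilates in place to [m]. /n/ precedes the labial consonant /b/, so it assimilates in place to [m]. /muvobanwadiponbo/ → muvobamwadipombo.
Rule 5 (final vowel raising): /o/ is a mid vowel in word-final position, so it raises to [u]. /muvobamwadipombo/ → muvobamwadipombu.

muvobamwadipombu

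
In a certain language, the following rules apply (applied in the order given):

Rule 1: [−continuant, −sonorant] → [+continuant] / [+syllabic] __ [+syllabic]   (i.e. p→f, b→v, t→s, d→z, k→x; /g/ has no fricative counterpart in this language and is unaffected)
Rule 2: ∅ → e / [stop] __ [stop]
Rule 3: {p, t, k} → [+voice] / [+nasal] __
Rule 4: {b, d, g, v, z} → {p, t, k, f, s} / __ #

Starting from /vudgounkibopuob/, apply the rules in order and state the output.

vudegoungivofuop

Rule 1 (intervocalic spirantization): /b/ is a stop between vowels /i/ and /o/, so it spirantizes to the fricative [v]. /p/ is a stop between vowels /o/ and /u/, so it spirantizes to the fricative [f]. /vudgounkibopuob/ → vudgounkivofuob.
Rule 2 (stop-cluster e-epenthesis): /d/ and /g/ form a stop–stop cluster, so [e] is inserted between them. /vudgounkivofuob/ → vudegounkivofuob.
Rule 3 (post-nasal voicing): /k/ is a voiceless stop immediately after the nasal /n/, so it voices to [g]. /vudegounkivofuob/ → vudegoungivofuob.
Rule 4 (final devoicing): /b/ is a voiced obstruent in word-final position, so it devoices to [p]. /vudegoungivofuob/ → vudegoungivofuop.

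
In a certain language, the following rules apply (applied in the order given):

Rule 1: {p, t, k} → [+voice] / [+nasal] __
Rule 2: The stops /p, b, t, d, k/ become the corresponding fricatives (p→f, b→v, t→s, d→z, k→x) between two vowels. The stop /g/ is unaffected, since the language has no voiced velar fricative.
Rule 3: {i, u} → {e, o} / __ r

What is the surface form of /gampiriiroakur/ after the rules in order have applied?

gamberieroaxor

Rule 1 (post-nasal voicing): /p/ is a voiceless stop immediately after the nasal /m/, so it voices to [b]. /gampiriiroakur/ → gambiriiroakur.
Rule 2 (intervocalic spirantization): /k/ is a stop between vowels /a/ and /u/, so it spirantizes to the fricative [x]. /gambiriiroakur/ → gambiriiroaxur.
Rule 3 (pre-rhotic lowering): /i/ is a high vowel immediately before /r/, so it lowers to [e]. /i/ is a high vowel immediately before /r/, so it lowers to [e]. /u/ is a high vowel immediately before /r/, so it lowers to [o]. /gambiriiroaxur/ → gamberieroaxor.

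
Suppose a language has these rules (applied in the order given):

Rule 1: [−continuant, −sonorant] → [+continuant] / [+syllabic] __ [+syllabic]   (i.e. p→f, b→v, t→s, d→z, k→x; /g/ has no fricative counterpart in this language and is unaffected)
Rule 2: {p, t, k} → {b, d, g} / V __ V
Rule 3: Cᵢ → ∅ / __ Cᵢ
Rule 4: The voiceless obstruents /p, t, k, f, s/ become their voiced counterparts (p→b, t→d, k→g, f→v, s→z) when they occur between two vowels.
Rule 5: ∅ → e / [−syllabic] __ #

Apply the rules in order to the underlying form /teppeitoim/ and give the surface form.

tebeizoime

Rule 1 (intervocalic spirantization): /t/ is a stop between vowels /i/ and /o/, so it spirantizes to the fricative [s]. /teppeitoim/ → teppeisoim.
Rule 2 (intervocalic voicing): no segment meets the environment; /teppeisoim/ is unchanged.
Rule 3 (degemination): /pp/ is a geminate; the first /p/ deletes. /teppeisoim/ → tepeisoim.
Rule 4 (intervocalic voicing): /p/ is a voiceless obstruent between vowels /e/ and /e/, so it voices to [b]. /s/ is a voiceless obstruent between vowels /i/ and /o/, so it voices to [z]. /tepeisoim/ → tebeizoim.
Rule 5 (final e-epenthesis): the form ends in the consonant /m/, so [e] is inserted word-finally. /tebeizoim/ → tebeizoime.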